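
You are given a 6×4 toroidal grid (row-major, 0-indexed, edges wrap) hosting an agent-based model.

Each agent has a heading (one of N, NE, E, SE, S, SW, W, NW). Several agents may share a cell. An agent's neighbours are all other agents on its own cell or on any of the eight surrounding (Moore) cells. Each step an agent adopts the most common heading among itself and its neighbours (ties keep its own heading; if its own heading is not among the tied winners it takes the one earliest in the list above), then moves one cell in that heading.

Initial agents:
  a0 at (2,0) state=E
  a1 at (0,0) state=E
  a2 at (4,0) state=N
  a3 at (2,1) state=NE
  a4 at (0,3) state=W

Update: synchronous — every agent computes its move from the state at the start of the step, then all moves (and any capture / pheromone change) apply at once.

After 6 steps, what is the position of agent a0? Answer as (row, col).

(2, 2)

t=1: a0@(2,1):E a1@(0,1):E a2@(3,0):N a3@(1,2):NE a4@(0,2):W
t=2: a0@(2,2):E a1@(0,2):E a2@(2,0):N a3@(1,3):E a4@(0,1):W
t=3: a0@(2,3):E a1@(0,3):E a2@(1,0):N a3@(1,0):E a4@(0,0):W
t=4: a0@(2,0):E a1@(0,0):E a2@(1,1):E a3@(1,1):E a4@(0,1):E
t=5: a0@(2,1):E a1@(0,1):E a2@(1,2):E a3@(1,2):E a4@(0,2):E
t=6: a0@(2,2):E a1@(0,2):E a2@(1,3):E a3@(1,3):E a4@(0,3):E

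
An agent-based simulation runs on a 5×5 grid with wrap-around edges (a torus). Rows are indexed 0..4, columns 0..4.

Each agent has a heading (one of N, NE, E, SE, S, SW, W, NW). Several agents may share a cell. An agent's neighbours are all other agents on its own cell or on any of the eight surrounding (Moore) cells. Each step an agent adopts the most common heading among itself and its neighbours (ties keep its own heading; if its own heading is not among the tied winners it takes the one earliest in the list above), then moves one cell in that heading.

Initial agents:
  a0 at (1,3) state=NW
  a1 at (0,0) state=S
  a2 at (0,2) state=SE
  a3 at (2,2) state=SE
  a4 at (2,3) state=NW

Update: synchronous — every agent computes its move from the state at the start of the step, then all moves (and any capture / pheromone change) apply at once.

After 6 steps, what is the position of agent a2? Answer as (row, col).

(1, 3)

t=1: a0@(0,2):NW a1@(1,0):S a2@(1,3):SE a3@(1,1):NW a4@(1,2):NW
t=2: a0@(4,1):NW a1@(2,0):S a2@(0,2):NW a3@(0,0):NW a4@(0,1):NW
t=3: a0@(3,0):NW a1@(3,0):S a2@(4,1):NW a3@(4,4):NW a4@(4,0):NW
t=4: a0@(2,4):NW a1@(2,4):NW a2@(3,0):NW a3@(3,3):NW a4@(3,4):NW
t=5: a0@(1,3):NW a1@(1,3):NW a2@(2,4):NW a3@(2,2):NW a4@(2,3):NW
t=6: a0@(0,2):NW a1@(0,2):NW a2@(1,3):NW a3@(1,1):NW a4@(1,2):NW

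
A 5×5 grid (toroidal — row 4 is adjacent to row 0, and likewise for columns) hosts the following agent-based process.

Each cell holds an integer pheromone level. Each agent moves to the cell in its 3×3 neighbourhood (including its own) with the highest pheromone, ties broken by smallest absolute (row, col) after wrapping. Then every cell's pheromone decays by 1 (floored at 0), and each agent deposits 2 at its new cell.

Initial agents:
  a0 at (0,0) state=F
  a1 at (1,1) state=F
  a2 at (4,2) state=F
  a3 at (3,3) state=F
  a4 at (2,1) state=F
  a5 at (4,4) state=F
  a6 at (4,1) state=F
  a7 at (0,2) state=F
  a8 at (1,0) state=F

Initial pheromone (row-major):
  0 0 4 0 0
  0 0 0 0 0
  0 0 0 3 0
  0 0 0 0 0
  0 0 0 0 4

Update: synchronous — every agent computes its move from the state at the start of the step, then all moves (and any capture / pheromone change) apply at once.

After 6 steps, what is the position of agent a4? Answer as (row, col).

(4, 4)

t=1: a0@(4,4) a1@(0,2) a2@(0,2) a3@(4,4) a4@(1,0) a5@(4,4) a6@(0,2) a7@(0,2) a8@(0,0) | pheromone: 2 0 11 0 0 / 2 0 0 0 0 / 0 0 0 2 0 / 0 0 0 0 0 / 0 0 0 0 9
t=2: a0@(4,4) a1@(0,2) a2@(0,2) a3@(4,4) a4@(0,0) a5@(4,4) a6@(0,2) a7@(0,2) a8@(4,4) | pheromone: 3 0 18 0 0 / 1 0 0 0 0 / 0 0 0 1 0 / 0 0 0 0 0 / 0 0 0 0 16
t=3: a0@(4,4) a1@(0,2) a2@(0,2) a3@(4,4) a4@(4,4) a5@(4,4) a6@(0,2) a7@(0,2) a8@(4,4) | pheromone: 2 0 25 0 0 / 0 0 0 0 0 / 0 0 0 0 0 / 0 0 0 0 0 / 0 0 0 0 25
t=4: a0@(4,4) a1@(0,2) a2@(0,2) a3@(4,4) a4@(4,4) a5@(4,4) a6@(0,2) a7@(0,2) a8@(4,4) | pheromone: 1 0 32 0 0 / 0 0 0 0 0 / 0 0 0 0 0 / 0 0 0 0 0 / 0 0 0 0 34
t=5: a0@(4,4) a1@(0,2) a2@(0,2) a3@(4,4) a4@(4,4) a5@(4,4) a6@(0,2) a7@(0,2) a8@(4,4) | pheromone: 0 0 39 0 0 / 0 0 0 0 0 / 0 0 0 0 0 / 0 0 0 0 0 / 0 0 0 0 43
t=6: a0@(4,4) a1@(0,2) a2@(0,2) a3@(4,4) a4@(4,4) a5@(4,4) a6@(0,2) a7@(0,2) a8@(4,4) | pheromone: 0 0 46 0 0 / 0 0 0 0 0 / 0 0 0 0 0 / 0 0 0 0 0 / 0 0 0 0 52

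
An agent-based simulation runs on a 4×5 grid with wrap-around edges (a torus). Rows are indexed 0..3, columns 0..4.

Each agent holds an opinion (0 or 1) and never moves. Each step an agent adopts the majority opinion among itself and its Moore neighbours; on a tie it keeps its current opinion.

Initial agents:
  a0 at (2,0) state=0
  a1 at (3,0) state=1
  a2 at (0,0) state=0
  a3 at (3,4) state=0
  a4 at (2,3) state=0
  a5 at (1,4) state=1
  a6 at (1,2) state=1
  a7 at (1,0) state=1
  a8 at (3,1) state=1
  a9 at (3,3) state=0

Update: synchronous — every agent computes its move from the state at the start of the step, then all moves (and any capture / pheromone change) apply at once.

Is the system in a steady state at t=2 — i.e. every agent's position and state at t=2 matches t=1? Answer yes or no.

no

t=1: a0@(2,0):1 a1@(3,0):0 a2@(0,0):1 a3@(3,4):0 a4@(2,3):0 a5@(1,4):0 a6@(1,2):1 a7@(1,0):1 a8@(3,1):1 a9@(3,3):0
t=2: a0@(2,0):1 a1@(3,0):1 a2@(0,0):1 a3@(3,4):0 a4@(2,3):0 a5@(1,4):1 a6@(1,2):1 a7@(1,0):1 a8@(3,1):1 a9@(3,3):0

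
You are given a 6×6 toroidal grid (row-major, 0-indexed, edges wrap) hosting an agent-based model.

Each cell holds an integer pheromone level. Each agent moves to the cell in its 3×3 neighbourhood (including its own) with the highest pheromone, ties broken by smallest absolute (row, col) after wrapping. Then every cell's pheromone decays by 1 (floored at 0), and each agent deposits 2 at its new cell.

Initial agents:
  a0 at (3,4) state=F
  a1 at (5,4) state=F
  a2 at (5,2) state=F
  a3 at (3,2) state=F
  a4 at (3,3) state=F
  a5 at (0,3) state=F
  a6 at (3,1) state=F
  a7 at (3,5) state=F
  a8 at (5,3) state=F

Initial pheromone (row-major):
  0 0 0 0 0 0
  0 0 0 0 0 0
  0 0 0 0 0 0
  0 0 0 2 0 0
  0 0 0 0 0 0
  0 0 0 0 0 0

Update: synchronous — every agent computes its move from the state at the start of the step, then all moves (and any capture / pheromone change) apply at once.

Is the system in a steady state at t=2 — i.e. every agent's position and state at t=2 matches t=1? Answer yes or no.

t=1: a0@(3,3) a1@(0,3) a2@(0,1) a3@(3,3) a4@(3,3) a5@(0,2) a6@(2,0) a7@(2,0) a8@(0,2) | pheromone: 0 2 4 2 0 0 / 0 0 0 0 0 0 / 4 0 0 0 0 0 / 0 0 0 7 0 0 / 0 0 0 0 0 0 / 0 0 0 0 0 0
t=2: a0@(3,3) a1@(0,2) a2@(0,2) a3@(3,3) a4@(3,3) a5@(0,2) a6@(2,0) a7@(2,0) a8@(0,2) | pheromone: 0 1 11 1 0 0 / 0 0 0 0 0 0 / 7 0 0 0 0 0 / 0 0 0 12 0 0 / 0 0 0 0 0 0 / 0 0 0 0 0 0

no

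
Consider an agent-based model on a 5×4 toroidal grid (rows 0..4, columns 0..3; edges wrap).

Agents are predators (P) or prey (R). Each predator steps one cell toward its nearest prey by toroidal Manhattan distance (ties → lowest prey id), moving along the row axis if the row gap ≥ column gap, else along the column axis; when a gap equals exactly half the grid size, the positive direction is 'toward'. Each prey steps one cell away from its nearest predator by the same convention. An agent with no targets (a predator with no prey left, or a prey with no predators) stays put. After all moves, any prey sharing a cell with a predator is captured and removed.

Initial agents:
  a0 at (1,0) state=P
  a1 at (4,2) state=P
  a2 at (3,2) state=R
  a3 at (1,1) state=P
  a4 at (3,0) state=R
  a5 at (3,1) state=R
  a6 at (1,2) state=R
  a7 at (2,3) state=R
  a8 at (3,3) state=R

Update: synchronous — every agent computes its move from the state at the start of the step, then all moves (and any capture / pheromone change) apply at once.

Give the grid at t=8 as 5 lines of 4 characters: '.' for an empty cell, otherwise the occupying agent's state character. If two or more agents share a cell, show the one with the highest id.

t=1: a0@(2,0):P a1@(3,2):P a2@(2,2):R a3@(1,2):P a4@(4,0):R a5@(2,1):R a6@(1,3):R a7@(3,3):R a8@(2,3):R
t=2: a0@(2,1):P a1@(2,2):P a2@(1,2):R a3@(2,2):P a4@(0,0):R a6@(1,0):R a7@(3,0):R
t=3: a0@(1,1):P a1@(1,2):P a2@(0,2):R a3@(1,2):P a4@(4,0):R a6@(0,0):R a7@(4,0):R
t=4: a0@(0,1):P a1@(0,2):P a2@(4,2):R a3@(0,2):P a4@(3,0):R a6@(4,0):R a7@(3,0):R
t=5: a0@(4,1):P a1@(4,2):P a2@(3,2):R a3@(4,2):P a4@(2,0):R a6@(3,0):R a7@(2,0):R
t=6: a0@(3,1):P a1@(3,2):P a2@(2,2):R a3@(3,2):P a4@(1,0):R a6@(2,0):R a7@(1,0):R
t=7: a0@(2,1):P a1@(2,2):P a2@(1,2):R a3@(2,2):P a4@(0,0):R a6@(1,0):R a7@(0,0):R
t=8: a0@(1,1):P a1@(1,2):P a2@(0,2):R a3@(1,2):P a4@(4,0):R a6@(0,0):R a7@(4,0):R

R.R.
.PP.
....
....
R...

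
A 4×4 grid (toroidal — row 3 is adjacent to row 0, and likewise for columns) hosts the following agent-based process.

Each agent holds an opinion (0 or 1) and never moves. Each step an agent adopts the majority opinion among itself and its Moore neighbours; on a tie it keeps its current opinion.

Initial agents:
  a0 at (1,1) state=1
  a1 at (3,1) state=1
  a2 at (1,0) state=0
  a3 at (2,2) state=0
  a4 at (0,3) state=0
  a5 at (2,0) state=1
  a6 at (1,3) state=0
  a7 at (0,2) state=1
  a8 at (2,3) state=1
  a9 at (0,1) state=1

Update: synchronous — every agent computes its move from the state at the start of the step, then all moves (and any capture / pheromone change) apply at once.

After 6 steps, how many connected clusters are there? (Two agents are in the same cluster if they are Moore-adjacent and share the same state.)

1

t=1: a0@(1,1):1 a1@(3,1):1 a2@(1,0):1 a3@(2,2):1 a4@(0,3):0 a5@(2,0):1 a6@(1,3):0 a7@(0,2):1 a8@(2,3):0 a9@(0,1):1
t=2: a0@(1,1):1 a1@(3,1):1 a2@(1,0):1 a3@(2,2):1 a4@(0,3):0 a5@(2,0):1 a6@(1,3):1 a7@(0,2):1 a8@(2,3):1 a9@(0,1):1
t=3: a0@(1,1):1 a1@(3,1):1 a2@(1,0):1 a3@(2,2):1 a4@(0,3):1 a5@(2,0):1 a6@(1,3):1 a7@(0,2):1 a8@(2,3):1 a9@(0,1):1
t=4: (unchanged — steady state)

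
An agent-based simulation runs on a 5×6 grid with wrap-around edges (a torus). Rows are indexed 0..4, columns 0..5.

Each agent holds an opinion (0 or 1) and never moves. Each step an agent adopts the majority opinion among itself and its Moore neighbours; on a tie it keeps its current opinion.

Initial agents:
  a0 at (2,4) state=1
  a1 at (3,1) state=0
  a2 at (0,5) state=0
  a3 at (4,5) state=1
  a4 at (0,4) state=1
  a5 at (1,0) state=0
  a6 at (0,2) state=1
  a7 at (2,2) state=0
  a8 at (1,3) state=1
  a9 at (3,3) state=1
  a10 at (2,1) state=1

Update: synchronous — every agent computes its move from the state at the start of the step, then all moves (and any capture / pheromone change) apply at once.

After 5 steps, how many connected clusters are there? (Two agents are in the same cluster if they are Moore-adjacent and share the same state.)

2

t=1: a0@(2,4):1 a1@(3,1):0 a2@(0,5):0 a3@(4,5):1 a4@(0,4):1 a5@(1,0):0 a6@(0,2):1 a7@(2,2):1 a8@(1,3):1 a9@(3,3):1 a10@(2,1):0
t=2: (unchanged — steady state)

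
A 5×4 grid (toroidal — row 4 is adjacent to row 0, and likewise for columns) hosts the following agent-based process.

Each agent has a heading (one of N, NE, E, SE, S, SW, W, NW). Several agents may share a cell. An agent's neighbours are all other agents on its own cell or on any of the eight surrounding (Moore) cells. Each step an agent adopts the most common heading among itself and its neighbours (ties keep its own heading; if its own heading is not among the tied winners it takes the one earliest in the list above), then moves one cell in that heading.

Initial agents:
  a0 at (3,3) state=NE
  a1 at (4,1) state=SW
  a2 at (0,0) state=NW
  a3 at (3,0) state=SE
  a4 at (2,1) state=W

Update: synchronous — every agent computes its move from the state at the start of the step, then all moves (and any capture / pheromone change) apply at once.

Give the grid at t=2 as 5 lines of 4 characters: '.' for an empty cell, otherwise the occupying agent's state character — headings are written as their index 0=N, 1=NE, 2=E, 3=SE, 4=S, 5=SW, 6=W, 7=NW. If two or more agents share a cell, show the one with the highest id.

t=1: a0@(2,0):NE a1@(0,0):SW a2@(4,3):NW a3@(4,1):SE a4@(2,0):W
t=2: a0@(1,1):NE a1@(1,3):SW a2@(3,2):NW a3@(0,2):SE a4@(2,3):W

..3.
.1.5
...6
..7.
....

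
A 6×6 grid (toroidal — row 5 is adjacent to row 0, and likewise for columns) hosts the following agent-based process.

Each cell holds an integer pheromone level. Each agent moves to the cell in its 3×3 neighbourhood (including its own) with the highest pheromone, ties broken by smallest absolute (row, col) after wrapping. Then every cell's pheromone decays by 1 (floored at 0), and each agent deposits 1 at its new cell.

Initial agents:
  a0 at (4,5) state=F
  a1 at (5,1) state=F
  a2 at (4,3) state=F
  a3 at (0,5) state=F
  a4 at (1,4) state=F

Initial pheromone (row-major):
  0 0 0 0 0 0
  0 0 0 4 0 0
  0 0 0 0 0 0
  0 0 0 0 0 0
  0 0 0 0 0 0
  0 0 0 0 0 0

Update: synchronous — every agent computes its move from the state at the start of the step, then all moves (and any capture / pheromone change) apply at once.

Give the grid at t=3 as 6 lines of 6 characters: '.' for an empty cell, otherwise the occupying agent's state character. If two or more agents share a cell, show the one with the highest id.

F.....
...F..
......
F.F...
......
......

t=1: a0@(3,0) a1@(0,0) a2@(3,2) a3@(0,0) a4@(1,3) | pheromone: 2 0 0 0 0 0 / 0 0 0 4 0 0 / 0 0 0 0 0 0 / 1 0 1 0 0 0 / 0 0 0 0 0 0 / 0 0 0 0 0 0
t=2: a0@(3,0) a1@(0,0) a2@(3,2) a3@(0,0) a4@(1,3) | pheromone: 3 0 0 0 0 0 / 0 0 0 4 0 0 / 0 0 0 0 0 0 / 1 0 1 0 0 0 / 0 0 0 0 0 0 / 0 0 0 0 0 0
t=3: a0@(3,0) a1@(0,0) a2@(3,2) a3@(0,0) a4@(1,3) | pheromone: 4 0 0 0 0 0 / 0 0 0 4 0 0 / 0 0 0 0 0 0 / 1 0 1 0 0 0 / 0 0 0 0 0 0 / 0 0 0 0 0 0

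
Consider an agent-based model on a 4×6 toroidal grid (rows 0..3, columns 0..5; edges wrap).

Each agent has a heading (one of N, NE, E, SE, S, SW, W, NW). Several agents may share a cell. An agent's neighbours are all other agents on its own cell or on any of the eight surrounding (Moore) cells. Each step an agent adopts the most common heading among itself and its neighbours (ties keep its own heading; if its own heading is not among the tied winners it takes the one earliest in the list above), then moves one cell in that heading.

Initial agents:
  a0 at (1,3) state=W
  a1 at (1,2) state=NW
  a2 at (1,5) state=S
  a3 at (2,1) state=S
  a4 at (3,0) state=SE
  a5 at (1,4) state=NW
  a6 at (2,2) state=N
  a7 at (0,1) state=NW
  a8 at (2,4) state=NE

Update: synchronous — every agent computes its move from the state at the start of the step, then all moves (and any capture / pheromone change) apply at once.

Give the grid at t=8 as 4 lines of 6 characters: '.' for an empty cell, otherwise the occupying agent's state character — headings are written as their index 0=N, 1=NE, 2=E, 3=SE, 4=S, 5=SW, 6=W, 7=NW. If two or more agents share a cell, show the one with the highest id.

t=1: a0@(0,2):NW a1@(0,1):NW a2@(2,5):S a3@(3,1):S a4@(0,1):SE a5@(0,3):NW a6@(1,2):N a7@(3,0):NW a8@(1,5):NE
t=2: a0@(3,1):NW a1@(3,0):NW a2@(3,5):S a3@(2,0):NW a4@(3,0):NW a5@(3,2):NW a6@(0,1):NW a7@(2,5):NW a8@(0,0):NE
t=3: a0@(2,0):NW a1@(2,5):NW a2@(2,4):NW a3@(1,5):NW a4@(2,5):NW a5@(2,1):NW a6@(3,0):NW a7@(1,4):NW a8@(3,5):NW
t=4: a0@(1,5):NW a1@(1,4):NW a2@(1,3):NW a3@(0,4):NW a4@(1,4):NW a5@(1,0):NW a6@(2,5):NW a7@(0,3):NW a8@(2,4):NW
t=5: a0@(0,4):NW a1@(0,3):NW a2@(0,2):NW a3@(3,3):NW a4@(0,3):NW a5@(0,5):NW a6@(1,4):NW a7@(3,2):NW a8@(1,3):NW
t=6: a0@(3,3):NW a1@(3,2):NW a2@(3,1):NW a3@(2,2):NW a4@(3,2):NW a5@(3,4):NW a6@(0,3):NW a7@(2,1):NW a8@(0,2):NW
t=7: a0@(2,2):NW a1@(2,1):NW a2@(2,0):NW a3@(1,1):NW a4@(2,1):NW a5@(2,3):NW a6@(3,2):NW a7@(1,0):NW a8@(3,1):NW
t=8: a0@(1,1):NW a1@(1,0):NW a2@(1,5):NW a3@(0,0):NW a4@(1,0):NW a5@(1,2):NW a6@(2,1):NW a7@(0,5):NW a8@(2,0):NW

7....7
777..7
77....
......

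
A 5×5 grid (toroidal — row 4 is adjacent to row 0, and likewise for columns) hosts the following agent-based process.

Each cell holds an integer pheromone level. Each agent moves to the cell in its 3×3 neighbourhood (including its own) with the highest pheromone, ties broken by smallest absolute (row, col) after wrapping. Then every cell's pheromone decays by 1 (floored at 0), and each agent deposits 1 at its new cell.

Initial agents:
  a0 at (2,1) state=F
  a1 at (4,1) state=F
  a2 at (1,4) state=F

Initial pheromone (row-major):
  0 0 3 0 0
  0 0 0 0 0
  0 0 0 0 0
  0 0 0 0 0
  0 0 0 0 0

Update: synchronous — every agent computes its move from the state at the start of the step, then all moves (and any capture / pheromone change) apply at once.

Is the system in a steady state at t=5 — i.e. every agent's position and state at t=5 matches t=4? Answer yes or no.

yes

t=1: a0@(1,0) a1@(0,2) a2@(0,0) | pheromone: 1 0 3 0 0 / 1 0 0 0 0 / 0 0 0 0 0 / 0 0 0 0 0 / 0 0 0 0 0
t=2: a0@(0,0) a1@(0,2) a2@(0,0) | pheromone: 2 0 3 0 0 / 0 0 0 0 0 / 0 0 0 0 0 / 0 0 0 0 0 / 0 0 0 0 0
t=3: a0@(0,0) a1@(0,2) a2@(0,0) | pheromone: 3 0 3 0 0 / 0 0 0 0 0 / 0 0 0 0 0 / 0 0 0 0 0 / 0 0 0 0 0
t=4: a0@(0,0) a1@(0,2) a2@(0,0) | pheromone: 4 0 3 0 0 / 0 0 0 0 0 / 0 0 0 0 0 / 0 0 0 0 0 / 0 0 0 0 0
t=5: a0@(0,0) a1@(0,2) a2@(0,0) | pheromone: 5 0 3 0 0 / 0 0 0 0 0 / 0 0 0 0 0 / 0 0 0 0 0 / 0 0 0 0 0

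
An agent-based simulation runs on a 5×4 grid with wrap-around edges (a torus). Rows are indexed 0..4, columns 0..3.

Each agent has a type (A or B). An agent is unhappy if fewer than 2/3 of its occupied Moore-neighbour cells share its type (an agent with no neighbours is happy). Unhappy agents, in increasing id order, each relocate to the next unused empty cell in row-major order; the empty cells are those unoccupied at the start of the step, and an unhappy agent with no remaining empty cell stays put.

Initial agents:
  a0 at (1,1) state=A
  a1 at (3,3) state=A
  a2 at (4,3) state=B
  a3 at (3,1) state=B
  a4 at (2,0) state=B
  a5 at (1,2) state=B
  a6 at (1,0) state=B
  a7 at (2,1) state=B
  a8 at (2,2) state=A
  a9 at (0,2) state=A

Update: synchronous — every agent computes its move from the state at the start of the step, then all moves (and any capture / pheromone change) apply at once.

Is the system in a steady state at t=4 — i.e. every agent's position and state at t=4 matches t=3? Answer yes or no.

t=1: a0@(0,0):A a1@(0,1):A a2@(0,3):B a3@(3,1):B a4@(1,3):B a5@(2,3):B a6@(1,0):B a7@(2,1):B a8@(3,0):A a9@(3,2):A
t=2: a0@(0,2):A a1@(1,1):A a2@(0,3):B a3@(1,2):B a4@(1,3):B a5@(2,0):B a6@(1,0):B a7@(2,2):B a8@(3,3):A a9@(4,0):A
t=3: a0@(0,0):A a1@(0,1):A a2@(2,1):B a3@(2,3):B a4@(1,3):B a5@(3,0):B a6@(1,0):B a7@(3,1):B a8@(3,2):A a9@(4,1):A
t=4: a0@(0,2):A a1@(0,1):A a2@(2,1):B a3@(2,3):B a4@(1,3):B a5@(3,0):B a6@(0,3):B a7@(1,1):B a8@(1,2):A a9@(2,0):A

no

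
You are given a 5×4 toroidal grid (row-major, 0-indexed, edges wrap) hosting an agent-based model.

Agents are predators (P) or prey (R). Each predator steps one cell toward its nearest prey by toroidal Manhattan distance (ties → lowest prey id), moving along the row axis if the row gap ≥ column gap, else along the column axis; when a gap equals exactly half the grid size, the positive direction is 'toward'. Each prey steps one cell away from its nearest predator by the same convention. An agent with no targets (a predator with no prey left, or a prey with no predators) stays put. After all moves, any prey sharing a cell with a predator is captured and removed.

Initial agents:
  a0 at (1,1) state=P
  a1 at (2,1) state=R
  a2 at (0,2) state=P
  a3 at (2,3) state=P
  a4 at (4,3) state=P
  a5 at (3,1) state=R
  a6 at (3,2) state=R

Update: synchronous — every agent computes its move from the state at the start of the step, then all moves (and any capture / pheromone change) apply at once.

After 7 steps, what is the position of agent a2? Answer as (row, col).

(1, 3)

t=1: a0@(2,1):P a1@(3,1):R a2@(4,2):P a3@(2,0):P a4@(3,3):P a5@(4,1):R a6@(2,2):R
t=2: a0@(3,1):P a2@(4,1):P a3@(3,0):P a4@(3,0):P a5@(4,0):R a6@(2,3):R
t=3: a0@(4,1):P a2@(4,0):P a3@(4,0):P a4@(4,0):P a5@(4,3):R a6@(1,3):R
t=4: a0@(4,2):P a2@(4,3):P a3@(4,3):P a4@(4,3):P a6@(2,3):R
t=5: a0@(3,2):P a2@(3,3):P a3@(3,3):P a4@(3,3):P a6@(1,3):R
t=6: a0@(2,2):P a2@(2,3):P a3@(2,3):P a4@(2,3):P a6@(0,3):R
t=7: a0@(1,2):P a2@(1,3):P a3@(1,3):P a4@(1,3):P a6@(4,3):R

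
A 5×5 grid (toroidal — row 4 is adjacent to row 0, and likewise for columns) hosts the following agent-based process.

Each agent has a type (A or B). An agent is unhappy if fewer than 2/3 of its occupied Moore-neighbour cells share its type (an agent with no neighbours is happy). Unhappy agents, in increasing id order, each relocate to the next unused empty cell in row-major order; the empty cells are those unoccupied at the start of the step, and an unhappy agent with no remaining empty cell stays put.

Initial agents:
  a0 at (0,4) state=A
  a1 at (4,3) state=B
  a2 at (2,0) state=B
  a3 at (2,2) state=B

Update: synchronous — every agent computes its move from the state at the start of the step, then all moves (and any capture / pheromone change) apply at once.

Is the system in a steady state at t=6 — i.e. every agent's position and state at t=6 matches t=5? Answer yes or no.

t=1: a0@(0,0):A a1@(0,1):B a2@(2,0):B a3@(2,2):B
t=2: a0@(0,2):A a1@(0,3):B a2@(2,0):B a3@(2,2):B
t=3: a0@(0,0):A a1@(0,1):B a2@(2,0):B a3@(2,2):B
t=4: a0@(0,2):A a1@(0,3):B a2@(2,0):B a3@(2,2):B
t=5: a0@(0,0):A a1@(0,1):B a2@(2,0):B a3@(2,2):B
t=6: a0@(0,2):A a1@(0,3):B a2@(2,0):B a3@(2,2):B

no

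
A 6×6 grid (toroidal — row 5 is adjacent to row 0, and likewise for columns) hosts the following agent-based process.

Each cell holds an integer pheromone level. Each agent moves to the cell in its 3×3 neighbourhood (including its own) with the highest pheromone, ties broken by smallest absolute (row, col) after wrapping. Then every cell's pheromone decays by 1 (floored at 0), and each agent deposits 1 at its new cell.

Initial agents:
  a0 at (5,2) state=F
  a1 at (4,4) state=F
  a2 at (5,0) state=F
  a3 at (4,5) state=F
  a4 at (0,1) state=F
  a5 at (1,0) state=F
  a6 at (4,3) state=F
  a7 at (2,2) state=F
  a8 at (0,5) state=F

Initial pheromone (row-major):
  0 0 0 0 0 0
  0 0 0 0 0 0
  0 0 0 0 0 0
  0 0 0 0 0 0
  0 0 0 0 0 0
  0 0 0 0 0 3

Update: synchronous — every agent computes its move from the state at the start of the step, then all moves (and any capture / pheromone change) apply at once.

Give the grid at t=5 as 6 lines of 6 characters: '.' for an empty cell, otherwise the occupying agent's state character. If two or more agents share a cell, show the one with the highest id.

......
......
......
..F...
......
.....F

t=1: a0@(0,1) a1@(5,5) a2@(5,5) a3@(5,5) a4@(0,0) a5@(0,0) a6@(3,2) a7@(1,1) a8@(5,5) | pheromone: 2 1 0 0 0 0 / 0 1 0 0 0 0 / 0 0 0 0 0 0 / 0 0 1 0 0 0 / 0 0 0 0 0 0 / 0 0 0 0 0 6
t=2: a0@(0,0) a1@(5,5) a2@(5,5) a3@(5,5) a4@(5,5) a5@(5,5) a6@(3,2) a7@(0,0) a8@(5,5) | pheromone: 3 0 0 0 0 0 / 0 0 0 0 0 0 / 0 0 0 0 0 0 / 0 0 1 0 0 0 / 0 0 0 0 0 0 / 0 0 0 0 0 11
t=3: a0@(5,5) a1@(5,5) a2@(5,5) a3@(5,5) a4@(5,5) a5@(5,5) a6@(3,2) a7@(5,5) a8@(5,5) | pheromone: 2 0 0 0 0 0 / 0 0 0 0 0 0 / 0 0 0 0 0 0 / 0 0 1 0 0 0 / 0 0 0 0 0 0 / 0 0 0 0 0 18
t=4: a0@(5,5) a1@(5,5) a2@(5,5) a3@(5,5) a4@(5,5) a5@(5,5) a6@(3,2) a7@(5,5) a8@(5,5) | pheromone: 1 0 0 0 0 0 / 0 0 0 0 0 0 / 0 0 0 0 0 0 / 0 0 1 0 0 0 / 0 0 0 0 0 0 / 0 0 0 0 0 25
t=5: a0@(5,5) a1@(5,5) a2@(5,5) a3@(5,5) a4@(5,5) a5@(5,5) a6@(3,2) a7@(5,5) a8@(5,5) | pheromone: 0 0 0 0 0 0 / 0 0 0 0 0 0 / 0 0 0 0 0 0 / 0 0 1 0 0 0 / 0 0 0 0 0 0 / 0 0 0 0 0 32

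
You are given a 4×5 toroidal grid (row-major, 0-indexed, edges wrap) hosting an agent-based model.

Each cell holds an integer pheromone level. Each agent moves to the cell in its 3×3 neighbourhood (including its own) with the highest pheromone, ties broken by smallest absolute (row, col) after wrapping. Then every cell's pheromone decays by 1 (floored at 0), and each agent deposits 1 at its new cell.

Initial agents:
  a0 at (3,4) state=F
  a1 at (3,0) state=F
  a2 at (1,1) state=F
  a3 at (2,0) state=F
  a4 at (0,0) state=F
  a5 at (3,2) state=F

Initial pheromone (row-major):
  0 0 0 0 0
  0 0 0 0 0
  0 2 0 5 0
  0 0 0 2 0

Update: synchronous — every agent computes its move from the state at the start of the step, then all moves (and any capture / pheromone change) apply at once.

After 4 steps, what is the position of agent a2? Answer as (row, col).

t=1: a0@(2,3) a1@(2,1) a2@(2,1) a3@(2,1) a4@(0,0) a5@(2,3) | pheromone: 1 0 0 0 0 / 0 0 0 0 0 / 0 4 0 6 0 / 0 0 0 1 0
t=2: a0@(2,3) a1@(2,1) a2@(2,1) a3@(2,1) a4@(0,0) a5@(2,3) | pheromone: 1 0 0 0 0 / 0 0 0 0 0 / 0 6 0 7 0 / 0 0 0 0 0
t=3: a0@(2,3) a1@(2,1) a2@(2,1) a3@(2,1) a4@(0,0) a5@(2,3) | pheromone: 1 0 0 0 0 / 0 0 0 0 0 / 0 8 0 8 0 / 0 0 0 0 0
t=4: a0@(2,3) a1@(2,1) a2@(2,1) a3@(2,1) a4@(0,0) a5@(2,3) | pheromone: 1 0 0 0 0 / 0 0 0 0 0 / 0 10 0 9 0 / 0 0 0 0 0

(2, 1)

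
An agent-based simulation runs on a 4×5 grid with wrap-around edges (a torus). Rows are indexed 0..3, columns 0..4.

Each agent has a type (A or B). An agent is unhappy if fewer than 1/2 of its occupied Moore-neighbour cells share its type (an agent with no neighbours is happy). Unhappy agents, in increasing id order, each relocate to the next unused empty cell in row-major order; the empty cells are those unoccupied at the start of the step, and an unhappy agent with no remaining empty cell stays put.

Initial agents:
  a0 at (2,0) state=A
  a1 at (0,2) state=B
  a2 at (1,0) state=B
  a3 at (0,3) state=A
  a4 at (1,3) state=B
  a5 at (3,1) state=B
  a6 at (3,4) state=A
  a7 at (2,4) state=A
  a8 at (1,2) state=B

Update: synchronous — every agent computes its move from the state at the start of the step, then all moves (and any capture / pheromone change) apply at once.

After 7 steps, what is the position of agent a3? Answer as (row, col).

t=1: a0@(2,0):A a1@(0,2):B a2@(0,0):B a3@(0,1):A a4@(1,3):B a5@(3,1):B a6@(3,4):A a7@(2,4):A a8@(1,2):B
t=2: a0@(2,0):A a1@(0,2):B a2@(0,3):B a3@(0,4):A a4@(1,3):B a5@(3,1):B a6@(3,4):A a7@(2,4):A a8@(1,2):B
t=3: a0@(2,0):A a1@(0,2):B a2@(0,3):B a3@(0,0):A a4@(1,3):B a5@(3,1):B a6@(3,4):A a7@(2,4):A a8@(1,2):B
t=4: a0@(2,0):A a1@(0,2):B a2@(0,3):B a3@(0,0):A a4@(1,3):B a5@(0,1):B a6@(3,4):A a7@(2,4):A a8@(1,2):B
t=5: (unchanged — steady state)

(0, 0)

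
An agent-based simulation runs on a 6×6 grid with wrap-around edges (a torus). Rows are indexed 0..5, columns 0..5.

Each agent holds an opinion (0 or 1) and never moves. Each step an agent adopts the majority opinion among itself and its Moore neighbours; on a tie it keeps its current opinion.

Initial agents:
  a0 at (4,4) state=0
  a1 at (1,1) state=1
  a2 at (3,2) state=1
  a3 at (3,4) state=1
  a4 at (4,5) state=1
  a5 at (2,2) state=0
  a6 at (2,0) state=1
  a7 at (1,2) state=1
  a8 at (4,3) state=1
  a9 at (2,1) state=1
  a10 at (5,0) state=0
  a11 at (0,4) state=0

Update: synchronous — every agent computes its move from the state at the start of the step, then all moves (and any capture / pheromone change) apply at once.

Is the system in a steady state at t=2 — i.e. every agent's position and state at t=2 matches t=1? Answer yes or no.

yes

t=1: a0@(4,4):1 a1@(1,1):1 a2@(3,2):1 a3@(3,4):1 a4@(4,5):1 a5@(2,2):1 a6@(2,0):1 a7@(1,2):1 a8@(4,3):1 a9@(2,1):1 a10@(5,0):0 a11@(0,4):0
t=2: (unchanged — steady state)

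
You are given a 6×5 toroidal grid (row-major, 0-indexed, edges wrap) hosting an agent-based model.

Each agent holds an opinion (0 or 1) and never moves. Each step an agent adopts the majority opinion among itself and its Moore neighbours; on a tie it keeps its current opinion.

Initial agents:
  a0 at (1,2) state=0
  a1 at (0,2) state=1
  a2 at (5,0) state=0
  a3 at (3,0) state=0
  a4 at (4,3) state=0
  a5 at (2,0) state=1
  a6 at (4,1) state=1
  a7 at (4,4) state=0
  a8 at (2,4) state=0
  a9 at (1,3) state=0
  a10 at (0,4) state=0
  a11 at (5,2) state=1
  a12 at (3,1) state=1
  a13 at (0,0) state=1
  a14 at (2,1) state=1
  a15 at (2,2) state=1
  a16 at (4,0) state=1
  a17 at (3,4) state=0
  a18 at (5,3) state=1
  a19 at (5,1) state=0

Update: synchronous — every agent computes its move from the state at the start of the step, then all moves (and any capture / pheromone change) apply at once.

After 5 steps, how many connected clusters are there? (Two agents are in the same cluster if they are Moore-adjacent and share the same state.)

2

t=1: a0@(1,2):1 a1@(0,2):1 a2@(5,0):0 a3@(3,0):1 a4@(4,3):0 a5@(2,0):1 a6@(4,1):1 a7@(4,4):0 a8@(2,4):0 a9@(1,3):0 a10@(0,4):0 a11@(5,2):1 a12@(3,1):1 a13@(0,0):0 a14@(2,1):1 a15@(2,2):1 a16@(4,0):0 a17@(3,4):0 a18@(5,3):1 a19@(5,1):1
t=2: (unchanged — steady state)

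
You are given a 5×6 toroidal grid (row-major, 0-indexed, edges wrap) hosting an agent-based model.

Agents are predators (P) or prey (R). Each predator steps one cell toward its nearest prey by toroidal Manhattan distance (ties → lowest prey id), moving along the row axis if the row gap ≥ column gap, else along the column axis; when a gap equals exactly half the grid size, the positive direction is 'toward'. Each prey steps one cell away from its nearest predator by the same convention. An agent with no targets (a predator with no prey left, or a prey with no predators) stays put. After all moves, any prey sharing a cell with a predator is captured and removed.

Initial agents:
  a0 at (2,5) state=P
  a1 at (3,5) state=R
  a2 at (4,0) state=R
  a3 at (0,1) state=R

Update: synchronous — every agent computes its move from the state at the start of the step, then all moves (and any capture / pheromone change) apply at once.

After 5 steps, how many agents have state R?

t=1: a0@(3,5):P a1@(4,5):R a2@(0,0):R a3@(4,1):R
t=2: a0@(4,5):P a1@(0,5):R a2@(1,0):R a3@(4,2):R
t=3: a0@(0,5):P a1@(1,5):R a2@(2,0):R a3@(4,1):R
t=4: a0@(1,5):P a1@(2,5):R a2@(3,0):R a3@(4,2):R
t=5: a0@(2,5):P a1@(3,5):R a2@(4,0):R a3@(4,1):R

3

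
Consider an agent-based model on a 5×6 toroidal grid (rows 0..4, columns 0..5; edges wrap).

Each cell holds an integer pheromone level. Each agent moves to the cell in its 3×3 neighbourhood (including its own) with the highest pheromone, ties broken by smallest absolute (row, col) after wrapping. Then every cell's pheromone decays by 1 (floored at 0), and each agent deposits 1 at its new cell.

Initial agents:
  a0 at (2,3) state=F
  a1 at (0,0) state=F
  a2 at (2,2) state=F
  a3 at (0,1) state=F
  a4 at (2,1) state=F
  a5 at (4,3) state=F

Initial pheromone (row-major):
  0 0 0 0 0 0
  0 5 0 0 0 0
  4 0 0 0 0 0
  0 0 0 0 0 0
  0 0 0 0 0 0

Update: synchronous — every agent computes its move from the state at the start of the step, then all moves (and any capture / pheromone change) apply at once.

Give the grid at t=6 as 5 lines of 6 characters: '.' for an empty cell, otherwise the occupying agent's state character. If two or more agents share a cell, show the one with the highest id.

t=1: a0@(1,2) a1@(1,1) a2@(1,1) a3@(1,1) a4@(1,1) a5@(0,2) | pheromone: 0 0 1 0 0 0 / 0 8 1 0 0 0 / 3 0 0 0 0 0 / 0 0 0 0 0 0 / 0 0 0 0 0 0
t=2: a0@(1,1) a1@(1,1) a2@(1,1) a3@(1,1) a4@(1,1) a5@(1,1) | pheromone: 0 0 0 0 0 0 / 0 13 0 0 0 0 / 2 0 0 0 0 0 / 0 0 0 0 0 0 / 0 0 0 0 0 0
t=3: a0@(1,1) a1@(1,1) a2@(1,1) a3@(1,1) a4@(1,1) a5@(1,1) | pheromone: 0 0 0 0 0 0 / 0 18 0 0 0 0 / 1 0 0 0 0 0 / 0 0 0 0 0 0 / 0 0 0 0 0 0
t=4: a0@(1,1) a1@(1,1) a2@(1,1) a3@(1,1) a4@(1,1) a5@(1,1) | pheromone: 0 0 0 0 0 0 / 0 23 0 0 0 0 / 0 0 0 0 0 0 / 0 0 0 0 0 0 / 0 0 0 0 0 0
t=5: a0@(1,1) a1@(1,1) a2@(1,1) a3@(1,1) a4@(1,1) a5@(1,1) | pheromone: 0 0 0 0 0 0 / 0 28 0 0 0 0 / 0 0 0 0 0 0 / 0 0 0 0 0 0 / 0 0 0 0 0 0
t=6: a0@(1,1) a1@(1,1) a2@(1,1) a3@(1,1) a4@(1,1) a5@(1,1) | pheromone: 0 0 0 0 0 0 / 0 33 0 0 0 0 / 0 0 0 0 0 0 / 0 0 0 0 0 0 / 0 0 0 0 0 0

......
.F....
......
......
......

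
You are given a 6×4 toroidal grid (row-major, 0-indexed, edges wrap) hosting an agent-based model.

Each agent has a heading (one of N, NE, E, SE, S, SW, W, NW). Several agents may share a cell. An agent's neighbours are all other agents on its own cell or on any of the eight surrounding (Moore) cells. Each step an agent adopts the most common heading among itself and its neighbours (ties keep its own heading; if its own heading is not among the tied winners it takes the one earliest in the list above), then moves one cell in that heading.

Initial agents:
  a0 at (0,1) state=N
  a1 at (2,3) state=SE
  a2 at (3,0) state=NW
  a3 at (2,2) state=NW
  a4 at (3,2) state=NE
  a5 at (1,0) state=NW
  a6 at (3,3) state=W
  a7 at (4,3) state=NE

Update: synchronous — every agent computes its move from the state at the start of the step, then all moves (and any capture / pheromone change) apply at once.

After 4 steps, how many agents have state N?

t=1: a0@(5,1):N a1@(1,2):NW a2@(2,3):NW a3@(1,1):NW a4@(2,3):NE a5@(0,3):NW a6@(2,0):NE a7@(3,0):NE
t=2: a0@(4,1):N a1@(0,1):NW a2@(1,0):NE a3@(0,0):NW a4@(1,0):NE a5@(5,2):NW a6@(1,1):NE a7@(2,1):NE
t=3: a0@(3,1):N a1@(5,0):NW a2@(0,1):NE a3@(5,1):NE a4@(0,1):NE a5@(4,1):NW a6@(0,2):NE a7@(1,2):NE
t=4: a0@(2,1):N a1@(4,1):NE a2@(5,2):NE a3@(4,2):NE a4@(5,2):NE a5@(3,0):NW a6@(5,3):NE a7@(0,3):NE

1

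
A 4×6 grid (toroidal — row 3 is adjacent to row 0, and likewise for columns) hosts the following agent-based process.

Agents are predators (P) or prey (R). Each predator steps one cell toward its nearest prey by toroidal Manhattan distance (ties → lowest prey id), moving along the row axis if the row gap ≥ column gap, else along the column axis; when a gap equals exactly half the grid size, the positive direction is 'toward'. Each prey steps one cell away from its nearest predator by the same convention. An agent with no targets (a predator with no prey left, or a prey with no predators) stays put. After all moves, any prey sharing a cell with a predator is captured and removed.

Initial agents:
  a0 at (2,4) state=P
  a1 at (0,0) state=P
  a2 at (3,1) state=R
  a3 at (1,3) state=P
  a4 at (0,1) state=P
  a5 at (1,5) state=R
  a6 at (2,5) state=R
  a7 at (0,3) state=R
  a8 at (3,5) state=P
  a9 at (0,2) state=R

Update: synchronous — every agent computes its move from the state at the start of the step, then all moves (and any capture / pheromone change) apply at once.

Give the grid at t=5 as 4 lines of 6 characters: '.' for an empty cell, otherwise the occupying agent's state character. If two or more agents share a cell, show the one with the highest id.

...P..
......
.R...R
PP.R..

t=1: a0@(2,5):P a1@(3,0):P a2@(2,1):R a3@(0,3):P a4@(3,1):P a5@(0,5):R a6@(2,0):R a7@(3,3):R a8@(2,5):P
t=2: a0@(2,0):P a1@(2,0):P a2@(1,1):R a3@(3,3):P a4@(2,1):P a5@(3,5):R a7@(2,3):R a8@(2,0):P
t=3: a0@(1,0):P a1@(1,0):P a2@(0,1):R a3@(2,3):P a4@(1,1):P a5@(0,5):R a7@(1,3):R a8@(1,0):P
t=4: a0@(0,0):P a1@(0,0):P a2@(3,1):R a3@(1,3):P a4@(0,1):P a5@(3,5):R a7@(0,3):R a8@(0,0):P
t=5: a0@(3,0):P a1@(3,0):P a2@(2,1):R a3@(0,3):P a4@(3,1):P a5@(2,5):R a7@(3,3):R a8@(3,0):P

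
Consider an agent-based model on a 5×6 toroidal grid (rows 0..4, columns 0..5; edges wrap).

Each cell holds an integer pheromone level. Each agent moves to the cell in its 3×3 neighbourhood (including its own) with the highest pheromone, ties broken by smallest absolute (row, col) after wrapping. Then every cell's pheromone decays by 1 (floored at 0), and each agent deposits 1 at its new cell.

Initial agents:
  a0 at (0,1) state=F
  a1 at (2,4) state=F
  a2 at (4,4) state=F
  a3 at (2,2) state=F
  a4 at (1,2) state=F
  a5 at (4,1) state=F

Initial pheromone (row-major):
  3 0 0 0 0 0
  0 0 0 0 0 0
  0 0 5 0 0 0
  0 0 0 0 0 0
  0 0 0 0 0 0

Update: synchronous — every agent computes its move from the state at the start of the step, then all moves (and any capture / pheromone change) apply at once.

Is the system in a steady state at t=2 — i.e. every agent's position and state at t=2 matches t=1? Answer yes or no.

t=1: a0@(0,0) a1@(1,3) a2@(0,3) a3@(2,2) a4@(2,2) a5@(0,0) | pheromone: 4 0 0 1 0 0 / 0 0 0 1 0 0 / 0 0 6 0 0 0 / 0 0 0 0 0 0 / 0 0 0 0 0 0
t=2: a0@(0,0) a1@(2,2) a2@(0,3) a3@(2,2) a4@(2,2) a5@(0,0) | pheromone: 5 0 0 1 0 0 / 0 0 0 0 0 0 / 0 0 8 0 0 0 / 0 0 0 0 0 0 / 0 0 0 0 0 0

no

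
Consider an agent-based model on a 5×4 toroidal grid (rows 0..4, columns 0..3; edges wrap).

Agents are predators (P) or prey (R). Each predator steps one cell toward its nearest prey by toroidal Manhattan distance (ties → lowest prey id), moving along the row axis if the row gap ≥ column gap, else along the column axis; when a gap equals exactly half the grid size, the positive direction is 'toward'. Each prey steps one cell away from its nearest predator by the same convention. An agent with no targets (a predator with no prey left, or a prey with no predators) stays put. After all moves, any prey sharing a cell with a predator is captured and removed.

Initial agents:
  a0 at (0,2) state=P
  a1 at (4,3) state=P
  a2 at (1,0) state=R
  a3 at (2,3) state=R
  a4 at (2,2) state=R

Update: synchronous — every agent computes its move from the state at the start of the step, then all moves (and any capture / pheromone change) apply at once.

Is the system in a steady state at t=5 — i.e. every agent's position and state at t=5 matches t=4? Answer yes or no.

no

t=1: a0@(1,2):P a1@(3,3):P a2@(1,3):R a3@(1,3):R a4@(3,2):R
t=2: a0@(1,3):P a1@(3,2):P a2@(1,0):R a3@(1,0):R a4@(3,1):R
t=3: a0@(1,0):P a1@(3,1):P a2@(1,1):R a3@(1,1):R a4@(3,0):R
t=4: a0@(1,1):P a1@(3,0):P a2@(1,2):R a3@(1,2):R a4@(3,3):R
t=5: a0@(1,2):P a1@(3,3):P a2@(1,3):R a3@(1,3):R a4@(3,2):R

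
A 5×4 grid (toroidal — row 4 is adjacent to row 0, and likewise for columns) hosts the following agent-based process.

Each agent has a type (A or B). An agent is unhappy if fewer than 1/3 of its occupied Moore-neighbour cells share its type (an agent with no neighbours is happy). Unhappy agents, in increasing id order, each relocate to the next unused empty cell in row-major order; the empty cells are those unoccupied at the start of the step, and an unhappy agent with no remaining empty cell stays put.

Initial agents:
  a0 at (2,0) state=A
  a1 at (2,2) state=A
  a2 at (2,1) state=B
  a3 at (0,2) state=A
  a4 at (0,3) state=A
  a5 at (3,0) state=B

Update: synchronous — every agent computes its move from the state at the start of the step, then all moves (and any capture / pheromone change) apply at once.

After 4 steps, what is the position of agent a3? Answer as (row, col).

(0, 2)

t=1: a0@(0,0):A a1@(0,1):A a2@(2,1):B a3@(0,2):A a4@(0,3):A a5@(3,0):B
t=2: (unchanged — steady state)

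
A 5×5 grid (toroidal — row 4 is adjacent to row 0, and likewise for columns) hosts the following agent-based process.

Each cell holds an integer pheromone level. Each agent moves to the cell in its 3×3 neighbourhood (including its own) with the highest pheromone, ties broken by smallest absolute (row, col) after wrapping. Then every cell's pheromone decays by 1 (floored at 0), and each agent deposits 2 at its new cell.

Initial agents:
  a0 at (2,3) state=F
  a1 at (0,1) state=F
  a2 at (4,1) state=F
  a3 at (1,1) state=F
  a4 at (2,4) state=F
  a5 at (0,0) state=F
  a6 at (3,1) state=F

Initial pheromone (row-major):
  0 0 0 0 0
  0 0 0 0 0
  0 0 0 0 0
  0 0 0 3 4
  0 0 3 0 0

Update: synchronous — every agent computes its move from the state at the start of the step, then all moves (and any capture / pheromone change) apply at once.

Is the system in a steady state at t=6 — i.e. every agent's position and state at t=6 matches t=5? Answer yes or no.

yes

t=1: a0@(3,4) a1@(4,2) a2@(4,2) a3@(0,0) a4@(3,4) a5@(0,0) a6@(4,2) | pheromone: 4 0 0 0 0 / 0 0 0 0 0 / 0 0 0 0 0 / 0 0 0 2 7 / 0 0 8 0 0
t=2: a0@(3,4) a1@(4,2) a2@(4,2) a3@(0,0) a4@(3,4) a5@(0,0) a6@(4,2) | pheromone: 7 0 0 0 0 / 0 0 0 0 0 / 0 0 0 0 0 / 0 0 0 1 10 / 0 0 13 0 0
t=3: a0@(3,4) a1@(4,2) a2@(4,2) a3@(0,0) a4@(3,4) a5@(0,0) a6@(4,2) | pheromone: 10 0 0 0 0 / 0 0 0 0 0 / 0 0 0 0 0 / 0 0 0 0 13 / 0 0 18 0 0
t=4: a0@(3,4) a1@(4,2) a2@(4,2) a3@(0,0) a4@(3,4) a5@(0,0) a6@(4,2) | pheromone: 13 0 0 0 0 / 0 0 0 0 0 / 0 0 0 0 0 / 0 0 0 0 16 / 0 0 23 0 0
t=5: a0@(3,4) a1@(4,2) a2@(4,2) a3@(0,0) a4@(3,4) a5@(0,0) a6@(4,2) | pheromone: 16 0 0 0 0 / 0 0 0 0 0 / 0 0 0 0 0 / 0 0 0 0 19 / 0 0 28 0 0
t=6: a0@(3,4) a1@(4,2) a2@(4,2) a3@(0,0) a4@(3,4) a5@(0,0) a6@(4,2) | pheromone: 19 0 0 0 0 / 0 0 0 0 0 / 0 0 0 0 0 / 0 0 0 0 22 / 0 0 33 0 0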